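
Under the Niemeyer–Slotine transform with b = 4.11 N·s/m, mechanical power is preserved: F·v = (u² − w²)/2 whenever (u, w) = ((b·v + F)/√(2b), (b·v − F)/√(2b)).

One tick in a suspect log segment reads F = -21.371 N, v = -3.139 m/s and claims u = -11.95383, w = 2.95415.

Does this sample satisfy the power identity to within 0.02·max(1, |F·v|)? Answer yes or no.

yes

F·v = (-21.371)×(-3.139) = 67.0836 W.
(u² − w²)/2 = (142.8941 − 8.7270)/2 = 67.0835 W.
|Δ| = 0.0000;  2% of max(1, |F·v|) = 1.3417.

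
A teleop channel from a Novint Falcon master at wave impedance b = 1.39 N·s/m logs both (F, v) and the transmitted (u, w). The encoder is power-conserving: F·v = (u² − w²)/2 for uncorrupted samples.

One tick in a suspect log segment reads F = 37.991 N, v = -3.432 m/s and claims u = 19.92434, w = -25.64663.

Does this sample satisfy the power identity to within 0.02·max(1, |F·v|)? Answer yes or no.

yes

F·v = 37.991×(-3.432) = -130.38511 W.
(u² − w²)/2 = (396.97932 − 657.74963)/2 = -130.38515 W.
|Δ| = 0.00004;  2% of max(1, |F·v|) = 2.60770.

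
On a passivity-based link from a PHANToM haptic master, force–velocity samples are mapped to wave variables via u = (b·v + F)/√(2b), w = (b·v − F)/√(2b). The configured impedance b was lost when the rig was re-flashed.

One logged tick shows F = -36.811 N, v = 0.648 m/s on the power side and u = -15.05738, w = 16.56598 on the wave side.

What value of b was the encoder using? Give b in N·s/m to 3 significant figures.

b = 2.71 N·s/m

u + w = 1.50860;  u + w = √(2b)·v, so √(2b) = 1.50860/0.648 = 2.32809.
b = (√(2b))²/2 = 5.41999/2 = 2.70999.
(Check via u − w = 2F/√(2b): u − w = -31.62336, 2F/√(2b) = -31.62340.)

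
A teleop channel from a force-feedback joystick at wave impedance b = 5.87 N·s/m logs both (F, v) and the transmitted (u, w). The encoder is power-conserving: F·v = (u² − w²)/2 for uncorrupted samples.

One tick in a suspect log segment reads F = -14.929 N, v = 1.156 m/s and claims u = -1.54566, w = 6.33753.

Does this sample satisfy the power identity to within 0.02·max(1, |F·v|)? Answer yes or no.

no

F·v = (-14.929)×1.156 = -17.25792 W.
(u² − w²)/2 = (2.38906 − 40.16429)/2 = -18.88761 W.
|Δ| = 1.62969;  2% of max(1, |F·v|) = 0.34516.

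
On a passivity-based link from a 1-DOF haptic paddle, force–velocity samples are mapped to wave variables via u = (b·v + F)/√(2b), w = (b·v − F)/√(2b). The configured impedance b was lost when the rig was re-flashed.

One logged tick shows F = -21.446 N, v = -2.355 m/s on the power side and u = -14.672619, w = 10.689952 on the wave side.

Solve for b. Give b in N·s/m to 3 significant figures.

u + w = -3.982667;  u + w = √(2b)·v, so √(2b) = -3.982667/(-2.355) = 1.691154.
b = (√(2b))²/2 = 2.860001/2 = 1.430000.
(Check via u − w = 2F/√(2b): u − w = -25.362571, 2F/√(2b) = -25.362567.)

b = 1.43 N·s/m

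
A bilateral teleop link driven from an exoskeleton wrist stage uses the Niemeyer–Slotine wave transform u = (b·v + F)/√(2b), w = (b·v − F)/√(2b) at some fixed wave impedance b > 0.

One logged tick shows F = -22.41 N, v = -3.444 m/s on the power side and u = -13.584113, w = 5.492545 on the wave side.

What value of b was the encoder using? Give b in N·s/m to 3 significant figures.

b = 2.76 N·s/m

u + w = -8.091568;  u + w = √(2b)·v, so √(2b) = -8.091568/(-3.444) = 2.349468.
b = (√(2b))²/2 = 5.520000/2 = 2.760000.
(Check via u − w = 2F/√(2b): u − w = -19.076658, 2F/√(2b) = -19.076659.)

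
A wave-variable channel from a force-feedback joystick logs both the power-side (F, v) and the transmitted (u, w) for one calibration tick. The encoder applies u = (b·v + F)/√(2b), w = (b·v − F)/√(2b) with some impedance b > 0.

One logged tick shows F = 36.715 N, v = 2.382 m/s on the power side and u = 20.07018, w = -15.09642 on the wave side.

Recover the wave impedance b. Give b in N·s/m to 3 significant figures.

u + w = 4.9738;  u + w = √(2b)·v, so √(2b) = 4.9738/2.382 = 2.0881.
b = (√(2b))²/2 = 4.3600/2 = 2.1800.
(Check via u − w = 2F/√(2b): u − w = 35.1666, 2F/√(2b) = 35.1666.)

b = 2.18 N·s/m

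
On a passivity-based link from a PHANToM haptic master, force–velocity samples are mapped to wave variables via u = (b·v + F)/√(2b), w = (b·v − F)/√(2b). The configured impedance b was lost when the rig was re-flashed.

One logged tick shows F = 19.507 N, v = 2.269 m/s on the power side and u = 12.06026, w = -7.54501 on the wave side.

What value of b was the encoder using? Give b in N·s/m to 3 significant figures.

u + w = 4.51525;  u + w = √(2b)·v, so √(2b) = 4.51525/2.269 = 1.98997.
b = (√(2b))²/2 = 3.95999/2 = 1.98000.
(Check via u − w = 2F/√(2b): u − w = 19.60527, 2F/√(2b) = 19.60529.)

b = 1.98 N·s/m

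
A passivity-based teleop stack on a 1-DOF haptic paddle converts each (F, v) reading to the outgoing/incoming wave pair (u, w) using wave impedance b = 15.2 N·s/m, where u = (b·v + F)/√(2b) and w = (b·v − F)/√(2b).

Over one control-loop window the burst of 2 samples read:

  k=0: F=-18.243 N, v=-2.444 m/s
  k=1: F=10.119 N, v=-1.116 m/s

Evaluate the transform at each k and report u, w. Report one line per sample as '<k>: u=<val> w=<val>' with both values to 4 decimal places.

k=0: b·v=15.2×(-2.444)=-37.1488; √(2b)=5.5136; u=(-37.1488+(-18.243))/5.5136=-10.0464, w=(-37.1488−(-18.243))/5.5136=-3.4289
k=1: b·v=15.2×(-1.116)=-16.9632; √(2b)=5.5136; u=(-16.9632+10.119)/5.5136=-1.2413, w=(-16.9632−10.119)/5.5136=-4.9119

0: u=-10.0464 w=-3.4289
1: u=-1.2413 w=-4.9119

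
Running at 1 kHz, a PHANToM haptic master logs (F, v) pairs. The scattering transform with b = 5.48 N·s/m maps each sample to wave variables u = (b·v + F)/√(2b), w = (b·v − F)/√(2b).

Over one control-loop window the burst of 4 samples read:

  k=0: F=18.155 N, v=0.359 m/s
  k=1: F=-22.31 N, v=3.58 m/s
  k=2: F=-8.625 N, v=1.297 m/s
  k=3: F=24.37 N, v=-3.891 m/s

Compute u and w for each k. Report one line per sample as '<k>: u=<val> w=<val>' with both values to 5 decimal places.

k=0: b·v=5.48×0.359=1.96732; √(2b)=3.31059; u=(1.96732+18.155)/3.31059=6.07817, w=(1.96732−18.155)/3.31059=-4.88967
k=1: b·v=5.48×3.58=19.61840; √(2b)=3.31059; u=(19.61840+(-22.31))/3.31059=-0.81303, w=(19.61840−(-22.31))/3.31059=12.66494
k=2: b·v=5.48×1.297=7.10756; √(2b)=3.31059; u=(7.10756+(-8.625))/3.31059=-0.45836, w=(7.10756−(-8.625))/3.31059=4.75219
k=3: b·v=5.48×(-3.891)=-21.32268; √(2b)=3.31059; u=(-21.32268+24.37)/3.31059=0.92048, w=(-21.32268−24.37)/3.31059=-13.80198

0: u=6.07817 w=-4.88967
1: u=-0.81303 w=12.66494
2: u=-0.45836 w=4.75219
3: u=0.92048 w=-13.80198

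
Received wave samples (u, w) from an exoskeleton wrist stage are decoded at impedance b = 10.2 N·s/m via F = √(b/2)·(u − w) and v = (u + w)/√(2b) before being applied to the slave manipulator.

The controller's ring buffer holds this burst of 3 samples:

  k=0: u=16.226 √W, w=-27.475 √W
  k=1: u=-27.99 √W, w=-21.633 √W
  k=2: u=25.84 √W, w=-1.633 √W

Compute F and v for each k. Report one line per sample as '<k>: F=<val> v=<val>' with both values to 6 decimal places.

k=0: u−w=43.701000, u+w=-11.249000; √(b/2)=2.258318, √(2b)=4.516636; F=2.258318×43.701=98.690753, v=-11.249000/4.516636=-2.490570
k=1: u−w=-6.357000, u+w=-49.623000; √(b/2)=2.258318, √(2b)=4.516636; F=2.258318×(-6.357)=-14.356127, v=-49.623000/4.516636=-10.986717
k=2: u−w=27.473000, u+w=24.207000; √(b/2)=2.258318, √(2b)=4.516636; F=2.258318×27.473=62.042769, v=24.207000/4.516636=5.359520

0: F=98.690753 v=-2.490570
1: F=-14.356127 v=-10.986717
2: F=62.042769 v=5.359520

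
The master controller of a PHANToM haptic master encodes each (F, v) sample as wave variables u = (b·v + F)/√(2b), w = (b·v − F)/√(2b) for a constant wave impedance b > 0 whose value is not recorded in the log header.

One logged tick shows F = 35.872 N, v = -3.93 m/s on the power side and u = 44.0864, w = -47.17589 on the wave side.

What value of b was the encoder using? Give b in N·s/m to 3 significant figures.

u + w = -3.0895;  u + w = √(2b)·v, so √(2b) = -3.0895/(-3.93) = 0.7861.
b = (√(2b))²/2 = 0.6180/2 = 0.3090.
(Check via u − w = 2F/√(2b): u − w = 91.2623, 2F/√(2b) = 91.2623.)

b = 0.309 N·s/m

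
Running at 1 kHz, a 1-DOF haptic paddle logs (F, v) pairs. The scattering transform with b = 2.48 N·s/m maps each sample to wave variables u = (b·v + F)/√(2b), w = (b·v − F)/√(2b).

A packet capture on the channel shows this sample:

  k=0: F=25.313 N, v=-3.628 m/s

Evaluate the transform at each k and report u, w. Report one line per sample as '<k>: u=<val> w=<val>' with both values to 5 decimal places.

k=0: b·v=2.48×(-3.628)=-8.99744; √(2b)=2.22711; u=(-8.99744+25.313)/2.22711=7.32590, w=(-8.99744−25.313)/2.22711=-15.40584

0: u=7.32590 w=-15.40584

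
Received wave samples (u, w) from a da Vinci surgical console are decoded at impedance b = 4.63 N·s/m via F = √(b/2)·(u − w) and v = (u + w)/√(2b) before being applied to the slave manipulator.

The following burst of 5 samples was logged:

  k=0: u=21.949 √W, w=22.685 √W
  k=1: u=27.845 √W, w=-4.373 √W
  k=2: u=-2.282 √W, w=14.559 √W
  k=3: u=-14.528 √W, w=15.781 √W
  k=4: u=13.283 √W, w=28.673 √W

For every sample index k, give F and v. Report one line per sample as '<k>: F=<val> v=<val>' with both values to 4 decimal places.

0: F=-1.1198 v=14.6676
1: F=49.0201 v=7.7134
2: F=-25.6238 v=4.0345
3: F=-46.1155 v=0.4118
4: F=-23.4161 v=13.7876

k=0: u−w=-0.7360, u+w=44.6340; √(b/2)=1.5215, √(2b)=3.0430; F=1.5215×(-0.736)=-1.1198, v=44.6340/3.0430=14.6676
k=1: u−w=32.2180, u+w=23.4720; √(b/2)=1.5215, √(2b)=3.0430; F=1.5215×32.218=49.0201, v=23.4720/3.0430=7.7134
k=2: u−w=-16.8410, u+w=12.2770; √(b/2)=1.5215, √(2b)=3.0430; F=1.5215×(-16.841)=-25.6238, v=12.2770/3.0430=4.0345
k=3: u−w=-30.3090, u+w=1.2530; √(b/2)=1.5215, √(2b)=3.0430; F=1.5215×(-30.309)=-46.1155, v=1.2530/3.0430=0.4118
k=4: u−w=-15.3900, u+w=41.9560; √(b/2)=1.5215, √(2b)=3.0430; F=1.5215×(-15.39)=-23.4161, v=41.9560/3.0430=13.7876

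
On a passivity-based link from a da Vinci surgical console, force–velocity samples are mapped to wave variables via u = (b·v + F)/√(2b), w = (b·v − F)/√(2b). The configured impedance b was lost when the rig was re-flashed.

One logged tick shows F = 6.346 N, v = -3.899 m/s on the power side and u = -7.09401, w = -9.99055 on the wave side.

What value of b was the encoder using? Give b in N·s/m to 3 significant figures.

b = 9.6 N·s/m

u + w = -17.0846;  u + w = √(2b)·v, so √(2b) = -17.0846/(-3.899) = 4.3818.
b = (√(2b))²/2 = 19.2000/2 = 9.6000.
(Check via u − w = 2F/√(2b): u − w = 2.8965, 2F/√(2b) = 2.8965.)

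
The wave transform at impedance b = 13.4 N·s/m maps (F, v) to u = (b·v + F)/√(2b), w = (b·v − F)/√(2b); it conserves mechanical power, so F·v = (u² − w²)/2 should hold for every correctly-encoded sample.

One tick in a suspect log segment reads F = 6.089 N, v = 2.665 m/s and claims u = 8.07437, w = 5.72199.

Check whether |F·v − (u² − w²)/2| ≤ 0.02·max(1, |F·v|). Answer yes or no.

yes

F·v = 6.089×2.665 = 16.22719 W.
(u² − w²)/2 = (65.19545 − 32.74117)/2 = 16.22714 W.
|Δ| = 0.00004;  2% of max(1, |F·v|) = 0.32454.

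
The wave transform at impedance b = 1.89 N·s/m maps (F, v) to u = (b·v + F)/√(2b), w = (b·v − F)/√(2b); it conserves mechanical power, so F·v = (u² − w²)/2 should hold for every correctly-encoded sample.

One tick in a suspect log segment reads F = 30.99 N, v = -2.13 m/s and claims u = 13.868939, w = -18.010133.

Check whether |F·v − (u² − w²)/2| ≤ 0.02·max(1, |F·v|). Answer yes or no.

F·v = 30.99×(-2.13) = -66.008700 W.
(u² − w²)/2 = (192.347469 − 324.364891)/2 = -66.008711 W.
|Δ| = 0.000011;  2% of max(1, |F·v|) = 1.320174.

yes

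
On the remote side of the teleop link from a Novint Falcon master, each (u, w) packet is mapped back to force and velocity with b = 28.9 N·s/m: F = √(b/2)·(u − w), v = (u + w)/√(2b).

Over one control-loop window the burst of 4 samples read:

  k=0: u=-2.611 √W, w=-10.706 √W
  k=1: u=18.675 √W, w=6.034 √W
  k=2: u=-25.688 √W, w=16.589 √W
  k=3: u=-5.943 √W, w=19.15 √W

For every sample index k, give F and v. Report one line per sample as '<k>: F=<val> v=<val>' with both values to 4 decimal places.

0: F=30.7716 v=-1.7516
1: F=48.0524 v=3.2501
2: F=-160.7082 v=-1.1968
3: F=-95.3864 v=1.7372

k=0: u−w=8.0950, u+w=-13.3170; √(b/2)=3.8013, √(2b)=7.6026; F=3.8013×8.095=30.7716, v=-13.3170/7.6026=-1.7516
k=1: u−w=12.6410, u+w=24.7090; √(b/2)=3.8013, √(2b)=7.6026; F=3.8013×12.641=48.0524, v=24.7090/7.6026=3.2501
k=2: u−w=-42.2770, u+w=-9.0990; √(b/2)=3.8013, √(2b)=7.6026; F=3.8013×(-42.277)=-160.7082, v=-9.0990/7.6026=-1.1968
k=3: u−w=-25.0930, u+w=13.2070; √(b/2)=3.8013, √(2b)=7.6026; F=3.8013×(-25.093)=-95.3864, v=13.2070/7.6026=1.7372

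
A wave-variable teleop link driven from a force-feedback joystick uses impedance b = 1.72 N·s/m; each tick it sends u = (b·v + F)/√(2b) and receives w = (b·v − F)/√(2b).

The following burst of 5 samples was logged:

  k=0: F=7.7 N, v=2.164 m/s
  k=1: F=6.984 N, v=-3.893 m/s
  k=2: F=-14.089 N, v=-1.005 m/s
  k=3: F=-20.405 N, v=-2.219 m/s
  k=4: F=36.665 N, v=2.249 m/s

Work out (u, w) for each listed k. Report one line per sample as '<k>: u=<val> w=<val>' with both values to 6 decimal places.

k=0: b·v=1.72×2.164=3.722080; √(2b)=1.854724; u=(3.722080+7.7)/1.854724=6.158373, w=(3.722080−7.7)/1.854724=-2.144751
k=1: b·v=1.72×(-3.893)=-6.695960; √(2b)=1.854724; u=(-6.695960+6.984)/1.854724=0.155301, w=(-6.695960−6.984)/1.854724=-7.375740
k=2: b·v=1.72×(-1.005)=-1.728600; √(2b)=1.854724; u=(-1.728600+(-14.089))/1.854724=-8.528278, w=(-1.728600−(-14.089))/1.854724=6.664281
k=3: b·v=1.72×(-2.219)=-3.816680; √(2b)=1.854724; u=(-3.816680+(-20.405))/1.854724=-13.059455, w=(-3.816680−(-20.405))/1.854724=8.943823
k=4: b·v=1.72×2.249=3.868280; √(2b)=1.854724; u=(3.868280+36.665)/1.854724=21.854080, w=(3.868280−36.665)/1.854724=-17.682806

0: u=6.158373 w=-2.144751
1: u=0.155301 w=-7.375740
2: u=-8.528278 w=6.664281
3: u=-13.059455 w=8.943823
4: u=21.854080 w=-17.682806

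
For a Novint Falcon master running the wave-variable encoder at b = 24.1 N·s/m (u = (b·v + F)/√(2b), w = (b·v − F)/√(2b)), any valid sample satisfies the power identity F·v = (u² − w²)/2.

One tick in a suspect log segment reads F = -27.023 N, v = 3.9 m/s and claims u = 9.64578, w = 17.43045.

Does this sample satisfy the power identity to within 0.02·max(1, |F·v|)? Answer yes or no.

F·v = (-27.023)×3.9 = -105.3897 W.
(u² − w²)/2 = (93.0411 − 303.8206)/2 = -105.3898 W.
|Δ| = 0.0001;  2% of max(1, |F·v|) = 2.1078.

yes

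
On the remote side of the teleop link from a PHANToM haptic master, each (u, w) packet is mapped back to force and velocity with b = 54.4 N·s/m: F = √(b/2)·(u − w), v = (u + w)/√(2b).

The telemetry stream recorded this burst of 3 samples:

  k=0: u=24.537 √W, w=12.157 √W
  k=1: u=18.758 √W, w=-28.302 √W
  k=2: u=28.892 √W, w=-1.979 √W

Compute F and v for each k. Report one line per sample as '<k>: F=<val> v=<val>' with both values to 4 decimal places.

k=0: u−w=12.3800, u+w=36.6940; √(b/2)=5.2154, √(2b)=10.4307; F=5.2154×12.38=64.5662, v=36.6940/10.4307=3.5179
k=1: u−w=47.0600, u+w=-9.5440; √(b/2)=5.2154, √(2b)=10.4307; F=5.2154×47.06=245.4349, v=-9.5440/10.4307=-0.9150
k=2: u−w=30.8710, u+w=26.9130; √(b/2)=5.2154, √(2b)=10.4307; F=5.2154×30.871=161.0034, v=26.9130/10.4307=2.5802

0: F=64.5662 v=3.5179
1: F=245.4349 v=-0.9150
2: F=161.0034 v=2.5802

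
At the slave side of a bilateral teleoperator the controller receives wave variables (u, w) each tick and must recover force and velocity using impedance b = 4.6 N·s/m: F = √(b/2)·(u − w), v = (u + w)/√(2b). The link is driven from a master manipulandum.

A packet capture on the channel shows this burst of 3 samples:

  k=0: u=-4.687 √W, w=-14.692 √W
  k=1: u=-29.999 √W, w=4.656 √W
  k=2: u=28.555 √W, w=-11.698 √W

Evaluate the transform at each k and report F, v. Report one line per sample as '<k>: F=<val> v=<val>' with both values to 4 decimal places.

k=0: u−w=10.0050, u+w=-19.3790; √(b/2)=1.5166, √(2b)=3.0332; F=1.5166×10.005=15.1733, v=-19.3790/3.0332=-6.3891
k=1: u−w=-34.6550, u+w=-25.3430; √(b/2)=1.5166, √(2b)=3.0332; F=1.5166×(-34.655)=-52.5569, v=-25.3430/3.0332=-8.3553
k=2: u−w=40.2530, u+w=16.8570; √(b/2)=1.5166, √(2b)=3.0332; F=1.5166×40.253=61.0467, v=16.8570/3.0332=5.5576

0: F=15.1733 v=-6.3891
1: F=-52.5569 v=-8.3553
2: F=61.0467 v=5.5576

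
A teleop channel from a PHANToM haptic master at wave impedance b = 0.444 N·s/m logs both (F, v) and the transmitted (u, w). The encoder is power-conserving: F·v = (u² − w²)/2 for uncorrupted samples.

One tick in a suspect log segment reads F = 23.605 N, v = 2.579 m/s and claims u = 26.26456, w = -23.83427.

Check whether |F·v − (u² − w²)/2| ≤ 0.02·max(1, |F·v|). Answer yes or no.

F·v = 23.605×2.579 = 60.8773 W.
(u² − w²)/2 = (689.8271 − 568.0724)/2 = 60.8773 W.
|Δ| = 0.0000;  2% of max(1, |F·v|) = 1.2175.

yes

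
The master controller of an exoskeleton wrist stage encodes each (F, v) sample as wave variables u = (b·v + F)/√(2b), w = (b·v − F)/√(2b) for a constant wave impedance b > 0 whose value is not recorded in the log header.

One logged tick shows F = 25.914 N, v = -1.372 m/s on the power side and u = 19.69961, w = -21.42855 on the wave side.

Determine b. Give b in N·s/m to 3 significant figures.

u + w = -1.7289;  u + w = √(2b)·v, so √(2b) = -1.7289/(-1.372) = 1.2602.
b = (√(2b))²/2 = 1.5880/2 = 0.7940.
(Check via u − w = 2F/√(2b): u − w = 41.1282, 2F/√(2b) = 41.1281.)

b = 0.794 N·s/m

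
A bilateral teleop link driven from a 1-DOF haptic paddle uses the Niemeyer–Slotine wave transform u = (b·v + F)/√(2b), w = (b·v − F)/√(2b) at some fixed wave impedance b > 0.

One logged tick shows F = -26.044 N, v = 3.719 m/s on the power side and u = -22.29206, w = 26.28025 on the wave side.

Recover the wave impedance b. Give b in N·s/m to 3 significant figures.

u + w = 3.9882;  u + w = √(2b)·v, so √(2b) = 3.9882/3.719 = 1.0724.
b = (√(2b))²/2 = 1.1500/2 = 0.5750.
(Check via u − w = 2F/√(2b): u − w = -48.5723, 2F/√(2b) = -48.5722.)

b = 0.575 N·s/m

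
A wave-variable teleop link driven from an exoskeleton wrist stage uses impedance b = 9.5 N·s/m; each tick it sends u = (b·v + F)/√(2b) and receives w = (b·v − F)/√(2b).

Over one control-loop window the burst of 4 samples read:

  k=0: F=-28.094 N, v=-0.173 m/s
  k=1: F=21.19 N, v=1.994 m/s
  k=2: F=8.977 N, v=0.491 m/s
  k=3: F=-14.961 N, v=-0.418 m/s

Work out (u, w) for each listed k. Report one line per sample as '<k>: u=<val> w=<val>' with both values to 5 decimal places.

k=0: b·v=9.5×(-0.173)=-1.64350; √(2b)=4.35890; u=(-1.64350+(-28.094))/4.35890=-6.82225, w=(-1.64350−(-28.094))/4.35890=6.06816
k=1: b·v=9.5×1.994=18.94300; √(2b)=4.35890; u=(18.94300+21.19)/4.35890=9.20714, w=(18.94300−21.19)/4.35890=-0.51550
k=2: b·v=9.5×0.491=4.66450; √(2b)=4.35890; u=(4.66450+8.977)/4.35890=3.12957, w=(4.66450−8.977)/4.35890=-0.98936
k=3: b·v=9.5×(-0.418)=-3.97100; √(2b)=4.35890; u=(-3.97100+(-14.961))/4.35890=-4.34330, w=(-3.97100−(-14.961))/4.35890=2.52128

0: u=-6.82225 w=6.06816
1: u=9.20714 w=-0.51550
2: u=3.12957 w=-0.98936
3: u=-4.34330 w=2.52128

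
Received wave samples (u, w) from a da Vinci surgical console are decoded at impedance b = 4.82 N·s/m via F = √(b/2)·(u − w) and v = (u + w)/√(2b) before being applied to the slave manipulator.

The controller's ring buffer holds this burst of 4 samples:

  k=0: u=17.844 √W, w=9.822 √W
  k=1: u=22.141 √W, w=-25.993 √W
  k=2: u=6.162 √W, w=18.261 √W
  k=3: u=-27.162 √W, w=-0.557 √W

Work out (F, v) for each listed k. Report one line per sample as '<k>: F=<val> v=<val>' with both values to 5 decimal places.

0: F=12.45349 v=8.91062
1: F=74.72406 v=-1.24065
2: F=-18.78270 v=7.86612
3: F=-41.30207 v=-8.92769

k=0: u−w=8.02200, u+w=27.66600; √(b/2)=1.55242, √(2b)=3.10483; F=1.55242×8.022=12.45349, v=27.66600/3.10483=8.91062
k=1: u−w=48.13400, u+w=-3.85200; √(b/2)=1.55242, √(2b)=3.10483; F=1.55242×48.134=74.72406, v=-3.85200/3.10483=-1.24065
k=2: u−w=-12.09900, u+w=24.42300; √(b/2)=1.55242, √(2b)=3.10483; F=1.55242×(-12.099)=-18.78270, v=24.42300/3.10483=7.86612
k=3: u−w=-26.60500, u+w=-27.71900; √(b/2)=1.55242, √(2b)=3.10483; F=1.55242×(-26.605)=-41.30207, v=-27.71900/3.10483=-8.92769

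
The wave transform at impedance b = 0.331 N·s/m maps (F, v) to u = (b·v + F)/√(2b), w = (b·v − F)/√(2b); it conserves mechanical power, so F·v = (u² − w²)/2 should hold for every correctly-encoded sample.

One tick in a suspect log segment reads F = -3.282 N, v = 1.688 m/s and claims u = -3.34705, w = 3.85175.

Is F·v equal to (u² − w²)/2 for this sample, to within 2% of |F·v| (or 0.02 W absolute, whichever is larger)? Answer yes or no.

F·v = (-3.282)×1.688 = -5.54002 W.
(u² − w²)/2 = (11.20274 − 14.83598)/2 = -1.81662 W.
|Δ| = 3.72340;  2% of max(1, |F·v|) = 0.11080.

no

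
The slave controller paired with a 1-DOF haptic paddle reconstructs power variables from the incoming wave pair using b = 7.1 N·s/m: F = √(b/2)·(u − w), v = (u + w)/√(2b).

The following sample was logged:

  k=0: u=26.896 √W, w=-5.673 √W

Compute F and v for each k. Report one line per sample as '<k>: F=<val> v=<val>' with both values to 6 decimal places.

0: F=61.364698 v=5.631999

k=0: u−w=32.569000, u+w=21.223000; √(b/2)=1.884144, √(2b)=3.768289; F=1.884144×32.569=61.364698, v=21.223000/3.768289=5.631999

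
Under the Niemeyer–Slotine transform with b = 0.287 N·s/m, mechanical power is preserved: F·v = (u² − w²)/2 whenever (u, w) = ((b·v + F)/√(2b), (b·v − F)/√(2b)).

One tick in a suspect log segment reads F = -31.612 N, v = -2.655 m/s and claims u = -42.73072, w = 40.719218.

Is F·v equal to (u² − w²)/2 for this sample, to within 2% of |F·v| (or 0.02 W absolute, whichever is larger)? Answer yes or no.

F·v = (-31.612)×(-2.655) = 83.929860 W.
(u² − w²)/2 = (1825.914432 − 1658.054715)/2 = 83.929859 W.
|Δ| = 0.000001;  2% of max(1, |F·v|) = 1.678597.

yes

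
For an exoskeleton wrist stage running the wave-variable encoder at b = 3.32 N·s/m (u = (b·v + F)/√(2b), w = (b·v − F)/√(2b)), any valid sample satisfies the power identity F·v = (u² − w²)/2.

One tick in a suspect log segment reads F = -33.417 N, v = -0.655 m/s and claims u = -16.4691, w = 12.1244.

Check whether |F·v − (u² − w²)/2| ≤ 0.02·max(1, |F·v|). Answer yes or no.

F·v = (-33.417)×(-0.655) = 21.8881 W.
(u² − w²)/2 = (271.2313 − 147.0011)/2 = 62.1151 W.
|Δ| = 40.2270;  2% of max(1, |F·v|) = 0.4378.

no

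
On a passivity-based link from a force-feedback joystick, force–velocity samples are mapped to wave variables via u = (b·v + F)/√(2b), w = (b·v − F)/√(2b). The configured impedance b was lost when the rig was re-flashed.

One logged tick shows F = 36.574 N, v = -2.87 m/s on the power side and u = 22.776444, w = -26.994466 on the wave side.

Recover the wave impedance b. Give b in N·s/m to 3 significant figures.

u + w = -4.218022;  u + w = √(2b)·v, so √(2b) = -4.218022/(-2.87) = 1.469694.
b = (√(2b))²/2 = 2.160001/2 = 1.080000.
(Check via u − w = 2F/√(2b): u − w = 49.770910, 2F/√(2b) = 49.770902.)

b = 1.08 N·s/m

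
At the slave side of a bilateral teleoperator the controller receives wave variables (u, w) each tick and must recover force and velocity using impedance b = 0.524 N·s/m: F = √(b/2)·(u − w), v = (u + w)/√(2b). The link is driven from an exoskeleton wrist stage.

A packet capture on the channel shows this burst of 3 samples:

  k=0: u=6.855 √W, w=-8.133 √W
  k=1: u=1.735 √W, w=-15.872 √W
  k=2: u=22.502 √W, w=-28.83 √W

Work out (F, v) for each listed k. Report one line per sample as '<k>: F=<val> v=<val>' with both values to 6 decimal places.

k=0: u−w=14.988000, u+w=-1.278000; √(b/2)=0.511859, √(2b)=1.023719; F=0.511859×14.988=7.671748, v=-1.278000/1.023719=-1.248390
k=1: u−w=17.607000, u+w=-14.137000; √(b/2)=0.511859, √(2b)=1.023719; F=0.511859×17.607=9.012308, v=-14.137000/1.023719=-13.809457
k=2: u−w=51.332000, u+w=-6.328000; √(b/2)=0.511859, √(2b)=1.023719; F=0.511859×51.332=26.274764, v=-6.328000/1.023719=-6.181386

0: F=7.671748 v=-1.248390
1: F=9.012308 v=-13.809457
2: F=26.274764 v=-6.181386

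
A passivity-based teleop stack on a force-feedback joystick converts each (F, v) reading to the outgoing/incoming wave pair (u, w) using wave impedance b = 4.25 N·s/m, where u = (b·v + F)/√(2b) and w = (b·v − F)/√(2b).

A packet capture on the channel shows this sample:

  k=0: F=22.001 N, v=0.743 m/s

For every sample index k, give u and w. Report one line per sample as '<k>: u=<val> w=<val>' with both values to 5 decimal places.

0: u=8.62938 w=-6.46318

k=0: b·v=4.25×0.743=3.15775; √(2b)=2.91548; u=(3.15775+22.001)/2.91548=8.62938, w=(3.15775−22.001)/2.91548=-6.46318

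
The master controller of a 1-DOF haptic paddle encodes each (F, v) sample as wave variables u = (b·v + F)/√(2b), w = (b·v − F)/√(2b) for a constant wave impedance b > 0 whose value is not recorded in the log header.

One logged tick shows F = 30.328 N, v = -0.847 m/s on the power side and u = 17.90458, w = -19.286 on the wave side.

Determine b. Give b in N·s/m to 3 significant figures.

b = 1.33 N·s/m

u + w = -1.3814;  u + w = √(2b)·v, so √(2b) = -1.3814/(-0.847) = 1.6310.
b = (√(2b))²/2 = 2.6600/2 = 1.3300.
(Check via u − w = 2F/√(2b): u − w = 37.1906, 2F/√(2b) = 37.1905.)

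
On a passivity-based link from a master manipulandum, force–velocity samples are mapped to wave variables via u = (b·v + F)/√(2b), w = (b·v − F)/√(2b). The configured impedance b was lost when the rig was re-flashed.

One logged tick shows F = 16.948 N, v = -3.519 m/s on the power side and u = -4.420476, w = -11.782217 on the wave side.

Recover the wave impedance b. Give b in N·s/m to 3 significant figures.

u + w = -16.202693;  u + w = √(2b)·v, so √(2b) = -16.202693/(-3.519) = 4.604346.
b = (√(2b))²/2 = 21.200001/2 = 10.600000.
(Check via u − w = 2F/√(2b): u − w = 7.361741, 2F/√(2b) = 7.361741.)

b = 10.6 N·s/m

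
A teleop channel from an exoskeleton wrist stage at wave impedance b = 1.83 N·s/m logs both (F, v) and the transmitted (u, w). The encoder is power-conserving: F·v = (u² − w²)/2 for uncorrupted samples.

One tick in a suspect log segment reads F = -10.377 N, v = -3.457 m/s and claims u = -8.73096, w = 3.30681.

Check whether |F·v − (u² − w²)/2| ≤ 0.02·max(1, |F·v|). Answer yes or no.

F·v = (-10.377)×(-3.457) = 35.87329 W.
(u² − w²)/2 = (76.22966 − 10.93499)/2 = 32.64734 W.
|Δ| = 3.22595;  2% of max(1, |F·v|) = 0.71747.

no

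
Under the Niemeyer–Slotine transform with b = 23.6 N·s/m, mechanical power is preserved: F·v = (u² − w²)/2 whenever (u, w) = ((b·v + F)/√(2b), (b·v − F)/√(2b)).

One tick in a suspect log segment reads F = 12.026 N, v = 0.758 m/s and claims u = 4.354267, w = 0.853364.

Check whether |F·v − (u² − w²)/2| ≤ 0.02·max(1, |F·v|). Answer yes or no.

yes

F·v = 12.026×0.758 = 9.115708 W.
(u² − w²)/2 = (18.959641 − 0.728230)/2 = 9.115705 W.
|Δ| = 0.000003;  2% of max(1, |F·v|) = 0.182314.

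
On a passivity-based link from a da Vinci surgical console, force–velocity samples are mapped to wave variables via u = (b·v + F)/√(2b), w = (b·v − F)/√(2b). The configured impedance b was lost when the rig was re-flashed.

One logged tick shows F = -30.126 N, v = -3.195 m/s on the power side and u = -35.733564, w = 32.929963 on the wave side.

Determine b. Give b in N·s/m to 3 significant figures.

u + w = -2.803601;  u + w = √(2b)·v, so √(2b) = -2.803601/(-3.195) = 0.877496.
b = (√(2b))²/2 = 0.770000/2 = 0.385000.
(Check via u − w = 2F/√(2b): u − w = -68.663527, 2F/√(2b) = -68.663530.)

b = 0.385 N·s/m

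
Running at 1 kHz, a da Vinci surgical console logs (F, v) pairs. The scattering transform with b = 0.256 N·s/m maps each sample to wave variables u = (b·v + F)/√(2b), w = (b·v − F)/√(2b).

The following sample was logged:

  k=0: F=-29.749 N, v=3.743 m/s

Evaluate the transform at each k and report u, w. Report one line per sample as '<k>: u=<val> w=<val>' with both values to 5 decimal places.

0: u=-40.23636 w=42.91463

k=0: b·v=0.256×3.743=0.95821; √(2b)=0.71554; u=(0.95821+(-29.749))/0.71554=-40.23636, w=(0.95821−(-29.749))/0.71554=42.91463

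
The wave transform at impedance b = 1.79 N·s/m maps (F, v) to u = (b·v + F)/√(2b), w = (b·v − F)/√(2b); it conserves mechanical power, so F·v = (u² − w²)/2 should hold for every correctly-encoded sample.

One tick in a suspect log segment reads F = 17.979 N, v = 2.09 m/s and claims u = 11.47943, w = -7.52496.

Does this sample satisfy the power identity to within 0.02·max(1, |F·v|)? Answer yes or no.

yes

F·v = 17.979×2.09 = 37.57611 W.
(u² − w²)/2 = (131.77731 − 56.62502)/2 = 37.57615 W.
|Δ| = 0.00004;  2% of max(1, |F·v|) = 0.75152.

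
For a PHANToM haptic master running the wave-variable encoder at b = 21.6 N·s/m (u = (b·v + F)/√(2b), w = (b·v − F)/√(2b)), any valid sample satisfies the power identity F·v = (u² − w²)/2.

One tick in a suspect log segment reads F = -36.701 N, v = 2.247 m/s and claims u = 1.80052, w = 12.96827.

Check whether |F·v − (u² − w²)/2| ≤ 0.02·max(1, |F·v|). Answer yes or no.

yes

F·v = (-36.701)×2.247 = -82.46715 W.
(u² − w²)/2 = (3.24187 − 168.17603)/2 = -82.46708 W.
|Δ| = 0.00007;  2% of max(1, |F·v|) = 1.64934.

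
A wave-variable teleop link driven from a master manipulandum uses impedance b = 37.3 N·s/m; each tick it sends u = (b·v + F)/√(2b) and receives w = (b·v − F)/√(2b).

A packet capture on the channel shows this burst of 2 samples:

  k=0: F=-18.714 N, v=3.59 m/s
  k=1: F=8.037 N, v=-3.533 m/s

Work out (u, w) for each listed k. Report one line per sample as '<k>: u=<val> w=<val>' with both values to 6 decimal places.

k=0: b·v=37.3×3.59=133.907000; √(2b)=8.637129; u=(133.907000+(-18.714))/8.637129=13.336955, w=(133.907000−(-18.714))/8.637129=17.670339
k=1: b·v=37.3×(-3.533)=-131.780900; √(2b)=8.637129; u=(-131.780900+8.037)/8.637129=-14.326971, w=(-131.780900−8.037)/8.637129=-16.188006

0: u=13.336955 w=17.670339
1: u=-14.326971 w=-16.188006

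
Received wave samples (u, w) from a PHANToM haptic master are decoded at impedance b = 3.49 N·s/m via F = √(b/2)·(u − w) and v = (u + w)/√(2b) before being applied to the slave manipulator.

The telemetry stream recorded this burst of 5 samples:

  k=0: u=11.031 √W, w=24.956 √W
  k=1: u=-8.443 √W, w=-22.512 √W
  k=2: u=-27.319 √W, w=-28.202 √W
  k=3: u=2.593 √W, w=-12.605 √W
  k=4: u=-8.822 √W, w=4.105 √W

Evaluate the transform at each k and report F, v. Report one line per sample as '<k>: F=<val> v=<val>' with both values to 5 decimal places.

0: F=-18.39471 v=13.62128
1: F=18.58493 v=-11.71664
2: F=1.16643 v=-21.01501
3: F=20.07632 v=-3.78960
4: F=-17.07637 v=-1.78541

k=0: u−w=-13.92500, u+w=35.98700; √(b/2)=1.32098, √(2b)=2.64197; F=1.32098×(-13.925)=-18.39471, v=35.98700/2.64197=13.62128
k=1: u−w=14.06900, u+w=-30.95500; √(b/2)=1.32098, √(2b)=2.64197; F=1.32098×14.069=18.58493, v=-30.95500/2.64197=-11.71664
k=2: u−w=0.88300, u+w=-55.52100; √(b/2)=1.32098, √(2b)=2.64197; F=1.32098×0.883=1.16643, v=-55.52100/2.64197=-21.01501
k=3: u−w=15.19800, u+w=-10.01200; √(b/2)=1.32098, √(2b)=2.64197; F=1.32098×15.198=20.07632, v=-10.01200/2.64197=-3.78960
k=4: u−w=-12.92700, u+w=-4.71700; √(b/2)=1.32098, √(2b)=2.64197; F=1.32098×(-12.927)=-17.07637, v=-4.71700/2.64197=-1.78541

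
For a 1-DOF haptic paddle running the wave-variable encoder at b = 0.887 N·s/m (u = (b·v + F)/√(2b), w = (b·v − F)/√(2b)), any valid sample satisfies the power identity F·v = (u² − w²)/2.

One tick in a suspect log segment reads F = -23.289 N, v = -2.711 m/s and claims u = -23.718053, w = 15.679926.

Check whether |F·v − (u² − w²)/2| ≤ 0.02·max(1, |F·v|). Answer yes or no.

no

F·v = (-23.289)×(-2.711) = 63.136479 W.
(u² − w²)/2 = (562.546038 − 245.860079)/2 = 158.342979 W.
|Δ| = 95.206500;  2% of max(1, |F·v|) = 1.262730.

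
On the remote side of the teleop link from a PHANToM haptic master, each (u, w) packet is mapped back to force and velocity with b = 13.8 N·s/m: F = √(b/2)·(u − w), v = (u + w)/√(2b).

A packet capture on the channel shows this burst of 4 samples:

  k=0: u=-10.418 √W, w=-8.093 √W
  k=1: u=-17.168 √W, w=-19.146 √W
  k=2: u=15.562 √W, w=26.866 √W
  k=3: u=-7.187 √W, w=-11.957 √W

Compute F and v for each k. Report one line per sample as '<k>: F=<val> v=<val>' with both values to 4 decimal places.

k=0: u−w=-2.3250, u+w=-18.5110; √(b/2)=2.6268, √(2b)=5.2536; F=2.6268×(-2.325)=-6.1073, v=-18.5110/5.2536=-3.5235
k=1: u−w=1.9780, u+w=-36.3140; √(b/2)=2.6268, √(2b)=5.2536; F=2.6268×1.978=5.1958, v=-36.3140/5.2536=-6.9123
k=2: u−w=-11.3040, u+w=42.4280; √(b/2)=2.6268, √(2b)=5.2536; F=2.6268×(-11.304)=-29.6932, v=42.4280/5.2536=8.0760
k=3: u−w=4.7700, u+w=-19.1440; √(b/2)=2.6268, √(2b)=5.2536; F=2.6268×4.77=12.5298, v=-19.1440/5.2536=-3.6440

0: F=-6.1073 v=-3.5235
1: F=5.1958 v=-6.9123
2: F=-29.6932 v=8.0760
3: F=12.5298 v=-3.6440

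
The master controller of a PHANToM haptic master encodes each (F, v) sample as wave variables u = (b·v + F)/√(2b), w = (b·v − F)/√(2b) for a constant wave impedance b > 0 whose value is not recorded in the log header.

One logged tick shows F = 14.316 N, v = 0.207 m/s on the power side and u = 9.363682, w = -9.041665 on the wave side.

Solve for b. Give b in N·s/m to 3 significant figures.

u + w = 0.322017;  u + w = √(2b)·v, so √(2b) = 0.322017/0.207 = 1.555638.
b = (√(2b))²/2 = 2.420009/2 = 1.210004.
(Check via u − w = 2F/√(2b): u − w = 18.405347, 2F/√(2b) = 18.405314.)

b = 1.21 N·s/m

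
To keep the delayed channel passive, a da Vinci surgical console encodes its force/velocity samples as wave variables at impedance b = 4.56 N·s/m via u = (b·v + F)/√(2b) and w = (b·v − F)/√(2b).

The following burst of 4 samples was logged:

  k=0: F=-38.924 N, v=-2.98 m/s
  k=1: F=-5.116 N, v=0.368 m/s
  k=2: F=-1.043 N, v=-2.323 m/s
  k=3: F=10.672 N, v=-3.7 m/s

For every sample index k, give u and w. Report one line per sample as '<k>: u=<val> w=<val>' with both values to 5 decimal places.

k=0: b·v=4.56×(-2.98)=-13.58880; √(2b)=3.01993; u=(-13.58880+(-38.924))/3.01993=-17.38873, w=(-13.58880−(-38.924))/3.01993=8.38932
k=1: b·v=4.56×0.368=1.67808; √(2b)=3.01993; u=(1.67808+(-5.116))/3.01993=-1.13841, w=(1.67808−(-5.116))/3.01993=2.24974
k=2: b·v=4.56×(-2.323)=-10.59288; √(2b)=3.01993; u=(-10.59288+(-1.043))/3.01993=-3.85302, w=(-10.59288−(-1.043))/3.01993=-3.16228
k=3: b·v=4.56×(-3.7)=-16.87200; √(2b)=3.01993; u=(-16.87200+10.672)/3.01993=-2.05303, w=(-16.87200−10.672)/3.01993=-9.12073

0: u=-17.38873 w=8.38932
1: u=-1.13841 w=2.24974
2: u=-3.85302 w=-3.16228
3: u=-2.05303 w=-9.12073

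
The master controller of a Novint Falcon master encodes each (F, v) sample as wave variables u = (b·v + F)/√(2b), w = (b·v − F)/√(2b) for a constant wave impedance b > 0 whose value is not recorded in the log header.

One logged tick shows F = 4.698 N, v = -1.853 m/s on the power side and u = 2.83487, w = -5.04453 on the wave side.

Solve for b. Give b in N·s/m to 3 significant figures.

u + w = -2.20966;  u + w = √(2b)·v, so √(2b) = -2.20966/(-1.853) = 1.19248.
b = (√(2b))²/2 = 1.42200/2 = 0.71100.
(Check via u − w = 2F/√(2b): u − w = 7.87940, 2F/√(2b) = 7.87940.)

b = 0.711 N·s/m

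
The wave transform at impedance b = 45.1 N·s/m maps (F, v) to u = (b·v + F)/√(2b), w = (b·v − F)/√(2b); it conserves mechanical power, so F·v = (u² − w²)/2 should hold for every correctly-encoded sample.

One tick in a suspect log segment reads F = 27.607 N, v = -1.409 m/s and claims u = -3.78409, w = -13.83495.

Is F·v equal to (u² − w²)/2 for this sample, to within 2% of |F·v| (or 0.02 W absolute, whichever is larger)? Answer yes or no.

F·v = 27.607×(-1.409) = -38.89826 W.
(u² − w²)/2 = (14.31934 − 191.40584)/2 = -88.54325 W.
|Δ| = 49.64499;  2% of max(1, |F·v|) = 0.77797.

no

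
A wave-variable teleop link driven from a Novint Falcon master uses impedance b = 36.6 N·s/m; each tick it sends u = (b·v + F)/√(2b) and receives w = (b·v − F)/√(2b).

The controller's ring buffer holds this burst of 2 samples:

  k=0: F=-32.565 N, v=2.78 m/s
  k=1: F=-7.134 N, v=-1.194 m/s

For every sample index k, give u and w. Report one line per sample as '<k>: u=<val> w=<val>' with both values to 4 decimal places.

k=0: b·v=36.6×2.78=101.7480; √(2b)=8.5557; u=(101.7480+(-32.565))/8.5557=8.0862, w=(101.7480−(-32.565))/8.5557=15.6987
k=1: b·v=36.6×(-1.194)=-43.7004; √(2b)=8.5557; u=(-43.7004+(-7.134))/8.5557=-5.9416, w=(-43.7004−(-7.134))/8.5557=-4.2739

0: u=8.0862 w=15.6987
1: u=-5.9416 w=-4.2739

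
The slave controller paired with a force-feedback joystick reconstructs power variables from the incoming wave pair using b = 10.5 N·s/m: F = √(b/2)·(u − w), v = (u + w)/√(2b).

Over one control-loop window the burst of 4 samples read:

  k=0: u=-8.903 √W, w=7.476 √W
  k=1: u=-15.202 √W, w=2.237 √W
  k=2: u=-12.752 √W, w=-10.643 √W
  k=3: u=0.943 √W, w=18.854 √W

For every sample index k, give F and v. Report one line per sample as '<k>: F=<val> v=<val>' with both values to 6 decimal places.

k=0: u−w=-16.379000, u+w=-1.427000; √(b/2)=2.291288, √(2b)=4.582576; F=2.291288×(-16.379)=-37.529004, v=-1.427000/4.582576=-0.311397
k=1: u−w=-17.439000, u+w=-12.965000; √(b/2)=2.291288, √(2b)=4.582576; F=2.291288×(-17.439)=-39.957769, v=-12.965000/4.582576=-2.829195
k=2: u−w=-2.109000, u+w=-23.395000; √(b/2)=2.291288, √(2b)=4.582576; F=2.291288×(-2.109)=-4.832326, v=-23.395000/4.582576=-5.105208
k=3: u−w=-17.911000, u+w=19.797000; √(b/2)=2.291288, √(2b)=4.582576; F=2.291288×(-17.911)=-41.039257, v=19.797000/4.582576=4.320060

0: F=-37.529004 v=-0.311397
1: F=-39.957769 v=-2.829195
2: F=-4.832326 v=-5.105208
3: F=-41.039257 v=4.320060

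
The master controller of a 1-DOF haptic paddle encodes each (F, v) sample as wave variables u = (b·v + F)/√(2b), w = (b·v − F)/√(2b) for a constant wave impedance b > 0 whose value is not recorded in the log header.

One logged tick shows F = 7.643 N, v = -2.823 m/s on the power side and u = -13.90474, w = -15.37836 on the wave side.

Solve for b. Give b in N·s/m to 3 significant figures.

u + w = -29.2831;  u + w = √(2b)·v, so √(2b) = -29.2831/(-2.823) = 10.3730.
b = (√(2b))²/2 = 107.6000/2 = 53.8000.
(Check via u − w = 2F/√(2b): u − w = 1.4736, 2F/√(2b) = 1.4736.)

b = 53.8 N·s/m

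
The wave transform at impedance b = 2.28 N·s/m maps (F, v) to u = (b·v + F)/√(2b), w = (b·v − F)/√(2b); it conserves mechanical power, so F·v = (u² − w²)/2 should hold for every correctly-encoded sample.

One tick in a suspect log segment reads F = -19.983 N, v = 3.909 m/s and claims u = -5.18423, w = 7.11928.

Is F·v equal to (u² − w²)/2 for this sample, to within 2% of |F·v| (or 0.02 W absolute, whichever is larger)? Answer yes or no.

F·v = (-19.983)×3.909 = -78.1135 W.
(u² − w²)/2 = (26.8762 − 50.6841)/2 = -11.9040 W.
|Δ| = 66.2096;  2% of max(1, |F·v|) = 1.5623.

no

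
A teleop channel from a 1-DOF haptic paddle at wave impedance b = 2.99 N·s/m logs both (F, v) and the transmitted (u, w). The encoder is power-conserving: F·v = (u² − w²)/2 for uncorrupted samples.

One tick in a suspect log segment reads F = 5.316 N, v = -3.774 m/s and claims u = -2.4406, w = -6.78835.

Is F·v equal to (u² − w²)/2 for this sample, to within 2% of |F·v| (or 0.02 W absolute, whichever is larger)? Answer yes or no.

yes

F·v = 5.316×(-3.774) = -20.0626 W.
(u² − w²)/2 = (5.9565 − 46.0817)/2 = -20.0626 W.
|Δ| = 0.0000;  2% of max(1, |F·v|) = 0.4013.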